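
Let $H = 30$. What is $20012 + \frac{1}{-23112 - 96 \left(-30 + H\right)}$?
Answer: $\frac{462517343}{23112} \approx 20012.0$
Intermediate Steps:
$20012 + \frac{1}{-23112 - 96 \left(-30 + H\right)} = 20012 + \frac{1}{-23112 - 96 \left(-30 + 30\right)} = 20012 + \frac{1}{-23112 - 0} = 20012 + \frac{1}{-23112 + 0} = 20012 + \frac{1}{-23112} = 20012 - \frac{1}{23112} = \frac{462517343}{23112}$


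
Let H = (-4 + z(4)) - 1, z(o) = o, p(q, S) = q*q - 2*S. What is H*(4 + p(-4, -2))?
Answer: -24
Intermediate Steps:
p(q, S) = q² - 2*S
H = -1 (H = (-4 + 4) - 1 = 0 - 1 = -1)
H*(4 + p(-4, -2)) = -(4 + ((-4)² - 2*(-2))) = -(4 + (16 + 4)) = -(4 + 20) = -1*24 = -24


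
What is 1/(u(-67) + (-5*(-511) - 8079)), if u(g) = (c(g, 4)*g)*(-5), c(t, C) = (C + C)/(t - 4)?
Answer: -71/394884 ≈ -0.00017980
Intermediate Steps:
c(t, C) = 2*C/(-4 + t) (c(t, C) = (2*C)/(-4 + t) = 2*C/(-4 + t))
u(g) = -40*g/(-4 + g) (u(g) = ((2*4/(-4 + g))*g)*(-5) = ((8/(-4 + g))*g)*(-5) = (8*g/(-4 + g))*(-5) = -40*g/(-4 + g))
1/(u(-67) + (-5*(-511) - 8079)) = 1/(-40*(-67)/(-4 - 67) + (-5*(-511) - 8079)) = 1/(-40*(-67)/(-71) + (2555 - 8079)) = 1/(-40*(-67)*(-1/71) - 5524) = 1/(-2680/71 - 5524) = 1/(-394884/71) = -71/394884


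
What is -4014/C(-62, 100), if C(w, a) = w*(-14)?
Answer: -2007/434 ≈ -4.6244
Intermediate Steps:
C(w, a) = -14*w
-4014/C(-62, 100) = -4014/((-14*(-62))) = -4014/868 = -4014*1/868 = -2007/434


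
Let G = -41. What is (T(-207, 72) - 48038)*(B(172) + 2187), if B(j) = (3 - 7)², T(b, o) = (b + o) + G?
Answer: -106215442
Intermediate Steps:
T(b, o) = -41 + b + o (T(b, o) = (b + o) - 41 = -41 + b + o)
B(j) = 16 (B(j) = (-4)² = 16)
(T(-207, 72) - 48038)*(B(172) + 2187) = ((-41 - 207 + 72) - 48038)*(16 + 2187) = (-176 - 48038)*2203 = -48214*2203 = -106215442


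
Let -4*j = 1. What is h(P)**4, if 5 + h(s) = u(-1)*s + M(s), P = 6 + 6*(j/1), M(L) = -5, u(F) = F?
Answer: 707281/16 ≈ 44205.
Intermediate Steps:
j = -1/4 (j = -1/4*1 = -1/4 ≈ -0.25000)
P = 9/2 (P = 6 + 6*(-1/4/1) = 6 + 6*(-1/4*1) = 6 + 6*(-1/4) = 6 - 3/2 = 9/2 ≈ 4.5000)
h(s) = -10 - s (h(s) = -5 + (-s - 5) = -5 + (-5 - s) = -10 - s)
h(P)**4 = (-10 - 1*9/2)**4 = (-10 - 9/2)**4 = (-29/2)**4 = 707281/16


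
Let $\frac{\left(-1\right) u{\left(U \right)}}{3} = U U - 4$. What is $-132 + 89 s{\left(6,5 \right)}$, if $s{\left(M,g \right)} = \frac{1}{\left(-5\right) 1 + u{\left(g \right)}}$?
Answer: $- \frac{9065}{68} \approx -133.31$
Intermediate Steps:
$u{\left(U \right)} = 12 - 3 U^{2}$ ($u{\left(U \right)} = - 3 \left(U U - 4\right) = - 3 \left(U^{2} - 4\right) = - 3 \left(-4 + U^{2}\right) = 12 - 3 U^{2}$)
$s{\left(M,g \right)} = \frac{1}{7 - 3 g^{2}}$ ($s{\left(M,g \right)} = \frac{1}{\left(-5\right) 1 - \left(-12 + 3 g^{2}\right)} = \frac{1}{-5 - \left(-12 + 3 g^{2}\right)} = \frac{1}{7 - 3 g^{2}}$)
$-132 + 89 s{\left(6,5 \right)} = -132 + 89 \left(- \frac{1}{-7 + 3 \cdot 5^{2}}\right) = -132 + 89 \left(- \frac{1}{-7 + 3 \cdot 25}\right) = -132 + 89 \left(- \frac{1}{-7 + 75}\right) = -132 + 89 \left(- \frac{1}{68}\right) = -132 - \frac{89}{68} = - \frac{9065}{68}$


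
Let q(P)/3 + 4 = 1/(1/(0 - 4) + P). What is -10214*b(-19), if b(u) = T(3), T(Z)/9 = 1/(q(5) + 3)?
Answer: 582198/53 ≈ 10985.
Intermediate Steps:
q(P) = -12 + 3/(-1/4 + P) (q(P) = -12 + 3/(1/(0 - 4) + P) = -12 + 3/(1/(-4) + P) = -12 + 3/(-1/4 + P))
T(Z) = -57/53 (T(Z) = 9/(24*(1 - 2*5)/(-1 + 4*5) + 3) = 9/(24*(1 - 10)/(-1 + 20) + 3) = 9/(24*(-9)/19 + 3) = 9/(24*(1/19)*(-9) + 3) = 9/(-216/19 + 3) = 9/(-159/19) = 9*(-19/159) = -57/53)
b(u) = -57/53
-10214*b(-19) = -10214*(-57/53) = 582198/53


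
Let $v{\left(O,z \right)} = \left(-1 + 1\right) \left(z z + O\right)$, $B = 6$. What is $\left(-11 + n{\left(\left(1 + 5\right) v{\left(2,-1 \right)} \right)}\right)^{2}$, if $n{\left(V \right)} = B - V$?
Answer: $25$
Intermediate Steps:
$v{\left(O,z \right)} = 0$ ($v{\left(O,z \right)} = 0 \left(z^{2} + O\right) = 0 \left(O + z^{2}\right) = 0$)
$n{\left(V \right)} = 6 - V$
$\left(-11 + n{\left(\left(1 + 5\right) v{\left(2,-1 \right)} \right)}\right)^{2} = \left(-11 + \left(6 - \left(1 + 5\right) 0\right)\right)^{2} = \left(-11 + \left(6 - 6 \cdot 0\right)\right)^{2} = \left(-11 + \left(6 - 0\right)\right)^{2} = \left(-11 + \left(6 + 0\right)\right)^{2} = \left(-11 + 6\right)^{2} = \left(-5\right)^{2} = 25$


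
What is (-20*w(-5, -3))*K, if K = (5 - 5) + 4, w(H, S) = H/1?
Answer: 400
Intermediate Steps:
w(H, S) = H (w(H, S) = H*1 = H)
K = 4 (K = 0 + 4 = 4)
(-20*w(-5, -3))*K = -20*(-5)*4 = 100*4 = 400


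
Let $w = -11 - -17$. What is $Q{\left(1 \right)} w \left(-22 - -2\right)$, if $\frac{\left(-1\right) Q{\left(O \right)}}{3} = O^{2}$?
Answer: $360$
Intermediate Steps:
$Q{\left(O \right)} = - 3 O^{2}$
$w = 6$ ($w = -11 + 17 = 6$)
$Q{\left(1 \right)} w \left(-22 - -2\right) = - 3 \cdot 1^{2} \cdot 6 \left(-22 - -2\right) = \left(-3\right) 1 \cdot 6 \left(-22 + 2\right) = \left(-3\right) 6 \left(-20\right) = \left(-18\right) \left(-20\right) = 360$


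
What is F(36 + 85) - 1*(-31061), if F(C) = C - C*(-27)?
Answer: 34449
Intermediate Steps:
F(C) = 28*C (F(C) = C - (-27)*C = C + 27*C = 28*C)
F(36 + 85) - 1*(-31061) = 28*(36 + 85) - 1*(-31061) = 28*121 + 31061 = 3388 + 31061 = 34449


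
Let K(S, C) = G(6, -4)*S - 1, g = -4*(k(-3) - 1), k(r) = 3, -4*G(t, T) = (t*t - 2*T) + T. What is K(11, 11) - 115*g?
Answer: 809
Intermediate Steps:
G(t, T) = -t²/4 + T/4 (G(t, T) = -((t*t - 2*T) + T)/4 = -((t² - 2*T) + T)/4 = -(t² - T)/4 = -t²/4 + T/4)
g = -8 (g = -4*(3 - 1) = -4*2 = -8)
K(S, C) = -1 - 10*S (K(S, C) = (-¼*6² + (¼)*(-4))*S - 1 = (-¼*36 - 1)*S - 1 = (-9 - 1)*S - 1 = -10*S - 1 = -1 - 10*S)
K(11, 11) - 115*g = (-1 - 10*11) - 115*(-8) = (-1 - 110) + 920 = -111 + 920 = 809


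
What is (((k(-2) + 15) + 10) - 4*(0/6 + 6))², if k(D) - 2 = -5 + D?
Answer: 16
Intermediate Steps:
k(D) = -3 + D (k(D) = 2 + (-5 + D) = -3 + D)
(((k(-2) + 15) + 10) - 4*(0/6 + 6))² = ((((-3 - 2) + 15) + 10) - 4*(0/6 + 6))² = (((-5 + 15) + 10) - 4*(0*(⅙) + 6))² = ((10 + 10) - 4*(0 + 6))² = (20 - 4*6)² = (20 - 24)² = (-4)² = 16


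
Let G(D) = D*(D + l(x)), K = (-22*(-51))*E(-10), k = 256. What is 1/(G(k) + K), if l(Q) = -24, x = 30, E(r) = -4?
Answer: 1/54904 ≈ 1.8214e-5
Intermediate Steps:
K = -4488 (K = -22*(-51)*(-4) = 1122*(-4) = -4488)
G(D) = D*(-24 + D) (G(D) = D*(D - 24) = D*(-24 + D))
1/(G(k) + K) = 1/(256*(-24 + 256) - 4488) = 1/(256*232 - 4488) = 1/(59392 - 4488) = 1/54904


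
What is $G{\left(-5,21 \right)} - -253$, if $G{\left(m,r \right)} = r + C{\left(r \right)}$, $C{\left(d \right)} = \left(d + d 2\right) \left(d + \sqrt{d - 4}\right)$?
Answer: $1597 + 63 \sqrt{17} \approx 1856.8$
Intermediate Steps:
$C{\left(d \right)} = 3 d \left(d + \sqrt{-4 + d}\right)$ ($C{\left(d \right)} = \left(d + 2 d\right) \left(d + \sqrt{-4 + d}\right) = 3 d \left(d + \sqrt{-4 + d}\right)$)
$G{\left(m,r \right)} = r + 3 r \left(r + \sqrt{-4 + r}\right)$
$G{\left(-5,21 \right)} - -253 = 21 \left(1 + 3 \cdot 21 + 3 \sqrt{-4 + 21}\right) - -253 = 21 \left(1 + 63 + 3 \sqrt{17}\right) + 253 = 21 \left(64 + 3 \sqrt{17}\right) + 253 = \left(1344 + 63 \sqrt{17}\right) + 253 = 1597 + 63 \sqrt{17}$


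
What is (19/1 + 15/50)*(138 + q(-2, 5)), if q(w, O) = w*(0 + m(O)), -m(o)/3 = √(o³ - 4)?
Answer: 19686/5 ≈ 3937.2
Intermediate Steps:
m(o) = -3*√(-4 + o³) (m(o) = -3*√(o³ - 4) = -3*√(-4 + o³))
q(w, O) = -3*w*√(-4 + O³) (q(w, O) = w*(0 - 3*√(-4 + O³)) = w*(-3*√(-4 + O³)) = -3*w*√(-4 + O³))
(19/1 + 15/50)*(138 + q(-2, 5)) = (19/1 + 15/50)*(138 - 3*(-2)*√(-4 + 5³)) = (19*1 + 15*(1/50))*(138 - 3*(-2)*√(-4 + 125)) = (19 + 3/10)*(138 - 3*(-2)*√121) = 193*(138 - 3*(-2)*11)/10 = 193*(138 + 66)/10 = (193/10)*204 = 19686/5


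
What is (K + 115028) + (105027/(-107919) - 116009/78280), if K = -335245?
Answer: -620130595213757/2815966440 ≈ -2.2022e+5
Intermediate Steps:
(K + 115028) + (105027/(-107919) - 116009/78280) = (-335245 + 115028) + (105027/(-107919) - 116009/78280) = -220217 + (105027*(-1/107919) - 116009*1/78280) = -220217 + (-35009/35973 - 116009/78280) = -220217 - 6913696277/2815966440 = -620130595213757/2815966440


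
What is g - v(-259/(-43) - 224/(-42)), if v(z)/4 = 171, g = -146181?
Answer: -146865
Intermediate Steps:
v(z) = 684 (v(z) = 4*171 = 684)
g - v(-259/(-43) - 224/(-42)) = -146181 - 1*684 = -146181 - 684 = -146865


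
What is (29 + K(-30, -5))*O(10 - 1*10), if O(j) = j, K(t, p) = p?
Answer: 0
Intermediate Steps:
(29 + K(-30, -5))*O(10 - 1*10) = (29 - 5)*(10 - 1*10) = 24*(10 - 10) = 24*0 = 0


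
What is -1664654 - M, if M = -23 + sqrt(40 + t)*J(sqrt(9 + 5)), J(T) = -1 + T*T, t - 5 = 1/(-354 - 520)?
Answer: -1664631 - 13*sqrt(34373546)/874 ≈ -1.6647e+6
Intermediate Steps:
t = 4369/874 (t = 5 + 1/(-354 - 520) = 5 + 1/(-874) = 5 - 1/874 = 4369/874 ≈ 4.9989)
J(T) = -1 + T**2
M = -23 + 13*sqrt(34373546)/874 (M = -23 + sqrt(40 + 4369/874)*(-1 + (sqrt(9 + 5))**2) = -23 + sqrt(39329/874)*(-1 + (sqrt(14))**2) = -23 + (sqrt(34373546)/874)*(-1 + 14) = -23 + (sqrt(34373546)/874)*13 = -23 + 13*sqrt(34373546)/874 ≈ 64.206)
-1664654 - M = -1664654 - (-23 + 13*sqrt(34373546)/874) = -1664654 + (23 - 13*sqrt(34373546)/874) = -1664631 - 13*sqrt(34373546)/874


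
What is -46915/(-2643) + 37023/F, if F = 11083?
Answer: 617810734/29292369 ≈ 21.091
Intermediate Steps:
-46915/(-2643) + 37023/F = -46915/(-2643) + 37023/11083 = -46915*(-1/2643) + 37023*(1/11083) = 46915/2643 + 37023/11083 = 617810734/29292369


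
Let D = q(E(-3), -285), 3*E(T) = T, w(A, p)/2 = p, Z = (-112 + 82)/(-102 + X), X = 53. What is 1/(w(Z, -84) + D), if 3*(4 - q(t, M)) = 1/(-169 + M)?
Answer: -1362/223367 ≈ -0.0060976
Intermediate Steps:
Z = 30/49 (Z = (-112 + 82)/(-102 + 53) = -30/(-49) = -30*(-1/49) = 30/49 ≈ 0.61224)
w(A, p) = 2*p
E(T) = T/3
q(t, M) = 4 - 1/(3*(-169 + M))
D = 5449/1362 (D = (-2029 + 12*(-285))/(3*(-169 - 285)) = (1/3)*(-2029 - 3420)/(-454) = (1/3)*(-1/454)*(-5449) = 5449/1362 ≈ 4.0007)
1/(w(Z, -84) + D) = 1/(2*(-84) + 5449/1362) = 1/(-168 + 5449/1362) = 1/(-223367/1362) = -1362/223367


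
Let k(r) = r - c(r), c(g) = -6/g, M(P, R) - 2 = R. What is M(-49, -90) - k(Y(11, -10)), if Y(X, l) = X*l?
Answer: 1213/55 ≈ 22.055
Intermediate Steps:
M(P, R) = 2 + R
k(r) = r + 6/r (k(r) = r - (-6)/r = r + 6/r)
M(-49, -90) - k(Y(11, -10)) = (2 - 90) - (11*(-10) + 6/((11*(-10)))) = -88 - (-110 + 6/(-110)) = -88 - (-110 + 6*(-1/110)) = -88 - (-110 - 3/55) = -88 - 1*(-6053/55) = -88 + 6053/55 = 1213/55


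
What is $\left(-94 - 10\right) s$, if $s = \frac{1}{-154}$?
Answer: $\frac{52}{77} \approx 0.67532$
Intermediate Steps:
$s = - \frac{1}{154} \approx -0.0064935$
$\left(-94 - 10\right) s = \left(-94 - 10\right) \left(- \frac{1}{154}\right) = \left(-104\right) \left(- \frac{1}{154}\right) = \frac{52}{77}$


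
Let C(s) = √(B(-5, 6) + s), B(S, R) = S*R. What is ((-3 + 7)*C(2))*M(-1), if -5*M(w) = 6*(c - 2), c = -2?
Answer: 192*I*√7/5 ≈ 101.6*I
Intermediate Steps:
B(S, R) = R*S
C(s) = √(-30 + s) (C(s) = √(6*(-5) + s) = √(-30 + s))
M(w) = 24/5 (M(w) = -6*(-2 - 2)/5 = -6*(-4)/5 = -⅕*(-24) = 24/5)
((-3 + 7)*C(2))*M(-1) = ((-3 + 7)*√(-30 + 2))*(24/5) = (4*√(-28))*(24/5) = (4*(2*I*√7))*(24/5) = (8*I*√7)*(24/5) = 192*I*√7/5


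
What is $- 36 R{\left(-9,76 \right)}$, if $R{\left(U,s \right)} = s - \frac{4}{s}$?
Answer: $- \frac{51948}{19} \approx -2734.1$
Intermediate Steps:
$- 36 R{\left(-9,76 \right)} = - 36 \left(76 - \frac{4}{76}\right) = - 36 \left(76 - \frac{1}{19}\right) = \left(-36\right) \frac{1443}{19} = - \frac{51948}{19}$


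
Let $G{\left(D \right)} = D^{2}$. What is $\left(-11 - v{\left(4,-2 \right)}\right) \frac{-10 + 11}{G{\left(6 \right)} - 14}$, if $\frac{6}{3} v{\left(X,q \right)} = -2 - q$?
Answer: $- \frac{1}{2} \approx -0.5$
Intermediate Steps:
$v{\left(X,q \right)} = -1 - \frac{q}{2}$ ($v{\left(X,q \right)} = \frac{-2 - q}{2} = -1 - \frac{q}{2}$)
$\left(-11 - v{\left(4,-2 \right)}\right) \frac{-10 + 11}{G{\left(6 \right)} - 14} = \left(-11 - \left(-1 - -1\right)\right) \frac{-10 + 11}{6^{2} - 14} = \left(-11 - \left(-1 + 1\right)\right) 1 \frac{1}{36 - 14} = \left(-11 - 0\right) 1 \cdot \frac{1}{22} = \left(-11 + 0\right) 1 \cdot \frac{1}{22} = \left(-11\right) \frac{1}{22} = - \frac{1}{2}$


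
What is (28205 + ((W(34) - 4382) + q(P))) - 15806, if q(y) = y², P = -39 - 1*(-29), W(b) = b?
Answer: 8151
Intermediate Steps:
P = -10 (P = -39 + 29 = -10)
(28205 + ((W(34) - 4382) + q(P))) - 15806 = (28205 + ((34 - 4382) + (-10)²)) - 15806 = (28205 + (-4348 + 100)) - 15806 = (28205 - 4248) - 15806 = 23957 - 15806 = 8151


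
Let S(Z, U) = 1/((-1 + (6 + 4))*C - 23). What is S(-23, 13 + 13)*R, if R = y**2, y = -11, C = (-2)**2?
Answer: 121/13 ≈ 9.3077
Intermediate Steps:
C = 4
S(Z, U) = 1/13 (S(Z, U) = 1/((-1 + (6 + 4))*4 - 23) = 1/((-1 + 10)*4 - 23) = 1/(9*4 - 23) = 1/(36 - 23) = 1/13)
R = 121 (R = (-11)**2 = 121)
S(-23, 13 + 13)*R = (1/13)*121 = 121/13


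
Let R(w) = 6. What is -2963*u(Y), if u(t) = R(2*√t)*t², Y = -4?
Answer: -284448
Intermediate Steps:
u(t) = 6*t²
-2963*u(Y) = -17778*(-4)² = -17778*16 = -2963*96 = -284448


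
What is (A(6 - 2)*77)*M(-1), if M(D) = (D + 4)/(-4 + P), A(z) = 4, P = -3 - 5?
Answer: -77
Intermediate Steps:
P = -8
M(D) = -1/3 - D/12 (M(D) = (D + 4)/(-4 - 8) = (4 + D)/(-12) = (4 + D)*(-1/12) = -1/3 - D/12)
(A(6 - 2)*77)*M(-1) = (4*77)*(-1/3 - 1/12*(-1)) = 308*(-1/3 + 1/12) = 308*(-1/4) = -77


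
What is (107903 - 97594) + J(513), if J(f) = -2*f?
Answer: 9283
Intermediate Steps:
(107903 - 97594) + J(513) = (107903 - 97594) - 2*513 = 10309 - 1026 = 9283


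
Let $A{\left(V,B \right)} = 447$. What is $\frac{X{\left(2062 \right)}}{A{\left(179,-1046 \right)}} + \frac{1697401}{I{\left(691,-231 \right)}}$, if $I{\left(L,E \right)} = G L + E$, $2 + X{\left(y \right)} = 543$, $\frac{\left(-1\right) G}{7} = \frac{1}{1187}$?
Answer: $- \frac{900471341795}{124728198} \approx -7219.5$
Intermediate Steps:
$G = - \frac{7}{1187} \approx -0.0058972$
$X{\left(y \right)} = 541$ ($X{\left(y \right)} = -2 + 543 = 541$)
$I{\left(L,E \right)} = E - \frac{7 L}{1187}$ ($I{\left(L,E \right)} = - \frac{7 L}{1187} + E = E - \frac{7 L}{1187}$)
$\frac{X{\left(2062 \right)}}{A{\left(179,-1046 \right)}} + \frac{1697401}{I{\left(691,-231 \right)}} = \frac{541}{447} + \frac{1697401}{-231 - \frac{4837}{1187}} = 541 \cdot \frac{1}{447} + \frac{1697401}{-231 - \frac{4837}{1187}} = \frac{541}{447} + \frac{1697401}{- \frac{279034}{1187}} = \frac{541}{447} + 1697401 \left(- \frac{1187}{279034}\right) = \frac{541}{447} - \frac{2014814987}{279034} = - \frac{900471341795}{124728198}$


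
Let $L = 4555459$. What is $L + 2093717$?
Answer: $6649176$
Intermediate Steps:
$L + 2093717 = 4555459 + 2093717 = 6649176$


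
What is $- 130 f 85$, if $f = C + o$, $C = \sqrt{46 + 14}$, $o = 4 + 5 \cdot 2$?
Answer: $-154700 - 22100 \sqrt{15} \approx -2.4029 \cdot 10^{5}$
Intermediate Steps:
$o = 14$ ($o = 4 + 10 = 14$)
$C = 2 \sqrt{15}$ ($C = \sqrt{60} = 2 \sqrt{15} \approx 7.746$)
$f = 14 + 2 \sqrt{15}$ ($f = 2 \sqrt{15} + 14 = 14 + 2 \sqrt{15} \approx 21.746$)
$- 130 f 85 = - 130 \left(14 + 2 \sqrt{15}\right) 85 = \left(-1820 - 260 \sqrt{15}\right) 85 = -154700 - 22100 \sqrt{15}$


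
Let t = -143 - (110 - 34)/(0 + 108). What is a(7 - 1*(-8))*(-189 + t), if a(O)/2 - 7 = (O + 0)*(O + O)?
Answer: -8210462/27 ≈ -3.0409e+5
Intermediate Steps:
t = -3880/27 (t = -143 - 76/108 = -143 - 1*19/27 = -143 - 19/27 = -3880/27 ≈ -143.70)
a(O) = 14 + 4*O² (a(O) = 14 + 2*((O + 0)*(O + O)) = 14 + 2*(O*(2*O)) = 14 + 2*(2*O²) = 14 + 4*O²)
a(7 - 1*(-8))*(-189 + t) = (14 + 4*(7 - 1*(-8))²)*(-189 - 3880/27) = (14 + 4*(7 + 8)²)*(-8983/27) = (14 + 4*15²)*(-8983/27) = (14 + 4*225)*(-8983/27) = (14 + 900)*(-8983/27) = 914*(-8983/27) = -8210462/27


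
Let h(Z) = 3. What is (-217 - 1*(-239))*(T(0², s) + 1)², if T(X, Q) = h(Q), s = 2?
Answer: 352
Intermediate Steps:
T(X, Q) = 3
(-217 - 1*(-239))*(T(0², s) + 1)² = (-217 - 1*(-239))*(3 + 1)² = (-217 + 239)*4² = 22*16 = 352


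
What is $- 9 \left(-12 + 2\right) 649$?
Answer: $58410$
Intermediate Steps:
$- 9 \left(-12 + 2\right) 649 = \left(-9\right) \left(-10\right) 649 = 90 \cdot 649 = 58410$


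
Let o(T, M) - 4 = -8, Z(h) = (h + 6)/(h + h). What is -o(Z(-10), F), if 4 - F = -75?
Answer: 4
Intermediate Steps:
F = 79 (F = 4 - 1*(-75) = 4 + 75 = 79)
Z(h) = (6 + h)/(2*h) (Z(h) = (6 + h)/((2*h)) = (6 + h)*(1/(2*h)) = (6 + h)/(2*h))
o(T, M) = -4 (o(T, M) = 4 - 8 = -4)
-o(Z(-10), F) = -1*(-4) = 4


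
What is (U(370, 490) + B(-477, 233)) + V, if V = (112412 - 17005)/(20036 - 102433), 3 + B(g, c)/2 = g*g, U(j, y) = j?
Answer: 37525311127/82397 ≈ 4.5542e+5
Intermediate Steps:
B(g, c) = -6 + 2*g² (B(g, c) = -6 + 2*(g*g) = -6 + 2*g²)
V = -95407/82397 (V = 95407/(-82397) = 95407*(-1/82397) = -95407/82397 ≈ -1.1579)
(U(370, 490) + B(-477, 233)) + V = (370 + (-6 + 2*(-477)²)) - 95407/82397 = (370 + (-6 + 2*227529)) - 95407/82397 = (370 + (-6 + 455058)) - 95407/82397 = (370 + 455052) - 95407/82397 = 455422 - 95407/82397 = 37525311127/82397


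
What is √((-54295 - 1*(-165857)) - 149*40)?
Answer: √105602 ≈ 324.96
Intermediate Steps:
√((-54295 - 1*(-165857)) - 149*40) = √((-54295 + 165857) - 5960) = √(111562 - 5960) = √105602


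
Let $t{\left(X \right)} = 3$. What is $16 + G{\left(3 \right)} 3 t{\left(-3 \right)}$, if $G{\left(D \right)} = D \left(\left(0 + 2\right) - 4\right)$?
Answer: $-38$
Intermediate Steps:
$G{\left(D \right)} = - 2 D$ ($G{\left(D \right)} = D \left(2 - 4\right) = D \left(-2\right) = - 2 D$)
$16 + G{\left(3 \right)} 3 t{\left(-3 \right)} = 16 + \left(-2\right) 3 \cdot 3 \cdot 3 = 16 - 54 = -38$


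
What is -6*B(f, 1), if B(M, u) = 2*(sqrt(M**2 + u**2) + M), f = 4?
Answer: -48 - 12*sqrt(17) ≈ -97.477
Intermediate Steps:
B(M, u) = 2*M + 2*sqrt(M**2 + u**2) (B(M, u) = 2*(M + sqrt(M**2 + u**2)) = 2*M + 2*sqrt(M**2 + u**2))
-6*B(f, 1) = -6*(2*4 + 2*sqrt(4**2 + 1**2)) = -6*(8 + 2*sqrt(16 + 1)) = -6*(8 + 2*sqrt(17)) = -48 - 12*sqrt(17)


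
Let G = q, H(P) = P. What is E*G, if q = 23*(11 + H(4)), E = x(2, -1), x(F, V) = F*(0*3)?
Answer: 0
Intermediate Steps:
x(F, V) = 0 (x(F, V) = F*0 = 0)
E = 0
q = 345 (q = 23*(11 + 4) = 23*15 = 345)
G = 345
E*G = 0*345 = 0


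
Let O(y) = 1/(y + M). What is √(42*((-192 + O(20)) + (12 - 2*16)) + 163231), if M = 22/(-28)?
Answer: √11167414219/269 ≈ 392.85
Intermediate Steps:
M = -11/14 (M = 22*(-1/28) = -11/14 ≈ -0.78571)
O(y) = 1/(-11/14 + y) (O(y) = 1/(y - 11/14) = 1/(-11/14 + y))
√(42*((-192 + O(20)) + (12 - 2*16)) + 163231) = √(42*((-192 + 14/(-11 + 14*20)) + (12 - 2*16)) + 163231) = √(42*((-192 + 14/(-11 + 280)) + (12 - 32)) + 163231) = √(42*((-192 + 14/269) - 20) + 163231) = √(42*(-51634/269 - 20) + 163231) = √(42*(-57014/269) + 163231) = √(-2394588/269 + 163231) = √(41514551/269) = √11167414219/269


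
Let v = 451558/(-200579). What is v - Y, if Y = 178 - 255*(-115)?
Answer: -5918133795/200579 ≈ -29505.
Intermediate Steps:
v = -451558/200579 (v = 451558*(-1/200579) = -451558/200579 ≈ -2.2513)
Y = 29503 (Y = 178 + 29325 = 29503)
v - Y = -451558/200579 - 1*29503 = -451558/200579 - 29503 = -5918133795/200579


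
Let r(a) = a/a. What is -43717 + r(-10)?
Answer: -43716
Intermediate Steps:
r(a) = 1
-43717 + r(-10) = -43717 + 1 = -43716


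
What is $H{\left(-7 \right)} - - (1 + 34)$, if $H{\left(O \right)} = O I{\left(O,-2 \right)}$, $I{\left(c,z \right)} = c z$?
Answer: $-63$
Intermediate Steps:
$H{\left(O \right)} = - 2 O^{2}$ ($H{\left(O \right)} = O O \left(-2\right) = O \left(- 2 O\right) = - 2 O^{2}$)
$H{\left(-7 \right)} - - (1 + 34) = - 2 \left(-7\right)^{2} - - (1 + 34) = \left(-2\right) 49 - \left(-1\right) 35 = -98 - -35 = -98 + 35 = -63$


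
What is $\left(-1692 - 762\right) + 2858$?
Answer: $404$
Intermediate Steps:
$\left(-1692 - 762\right) + 2858 = -2454 + 2858 = 404$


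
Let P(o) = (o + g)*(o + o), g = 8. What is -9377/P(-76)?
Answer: -9377/10336 ≈ -0.90722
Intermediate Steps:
P(o) = 2*o*(8 + o) (P(o) = (o + 8)*(o + o) = (8 + o)*(2*o) = 2*o*(8 + o))
-9377/P(-76) = -9377*(-1/(152*(8 - 76))) = -9377/(2*(-76)*(-68)) = -9377/10336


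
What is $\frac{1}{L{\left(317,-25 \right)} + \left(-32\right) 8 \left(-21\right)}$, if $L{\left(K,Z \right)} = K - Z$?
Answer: $\frac{1}{5718} \approx 0.00017489$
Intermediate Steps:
$\frac{1}{L{\left(317,-25 \right)} + \left(-32\right) 8 \left(-21\right)} = \frac{1}{\left(317 - -25\right) + \left(-32\right) 8 \left(-21\right)} = \frac{1}{\left(317 + 25\right) - -5376} = \frac{1}{342 + 5376} = \frac{1}{5718}$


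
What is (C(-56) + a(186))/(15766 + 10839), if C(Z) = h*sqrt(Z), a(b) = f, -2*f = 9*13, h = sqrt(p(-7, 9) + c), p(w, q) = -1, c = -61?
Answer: -117/53210 - 4*sqrt(217)/26605 ≈ -0.0044136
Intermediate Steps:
h = I*sqrt(62) (h = sqrt(-1 - 61) = sqrt(-62) = I*sqrt(62) ≈ 7.874*I)
f = -117/2 (f = -9*13/2 = -1/2*117 = -117/2 ≈ -58.500)
a(b) = -117/2
C(Z) = I*sqrt(62)*sqrt(Z) (C(Z) = (I*sqrt(62))*sqrt(Z) = I*sqrt(62)*sqrt(Z))
(C(-56) + a(186))/(15766 + 10839) = (I*sqrt(62)*sqrt(-56) - 117/2)/(15766 + 10839) = (I*sqrt(62)*(2*I*sqrt(14)) - 117/2)/26605 = (-4*sqrt(217) - 117/2)*(1/26605) = (-117/2 - 4*sqrt(217))*(1/26605) = -117/53210 - 4*sqrt(217)/26605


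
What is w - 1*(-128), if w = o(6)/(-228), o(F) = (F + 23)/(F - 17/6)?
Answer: 92387/722 ≈ 127.96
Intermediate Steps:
o(F) = (23 + F)/(-17/6 + F) (o(F) = (23 + F)/(F - 17*⅙) = (23 + F)/(F - 17/6) = (23 + F)/(-17/6 + F))
w = -29/722 (w = (6*(23 + 6)/(-17 + 6*6))/(-228) = (6*29/(-17 + 36))*(-1/228) = (6*29/19)*(-1/228) = (6*(1/19)*29)*(-1/228) = (174/19)*(-1/228) = -29/722 ≈ -0.040166)
w - 1*(-128) = -29/722 - 1*(-128) = -29/722 + 128 = 92387/722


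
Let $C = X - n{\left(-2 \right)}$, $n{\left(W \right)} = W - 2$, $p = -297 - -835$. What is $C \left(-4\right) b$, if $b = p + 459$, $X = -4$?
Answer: $0$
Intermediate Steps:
$p = 538$ ($p = -297 + 835 = 538$)
$n{\left(W \right)} = -2 + W$ ($n{\left(W \right)} = W - 2 = -2 + W$)
$C = 0$ ($C = -4 - \left(-2 - 2\right) = -4 - -4 = -4 + 4 = 0$)
$b = 997$ ($b = 538 + 459 = 997$)
$C \left(-4\right) b = 0 \left(-4\right) 997 = 0 \cdot 997 = 0$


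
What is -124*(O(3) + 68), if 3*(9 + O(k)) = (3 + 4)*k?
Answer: -8184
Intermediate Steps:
O(k) = -9 + 7*k/3 (O(k) = -9 + ((3 + 4)*k)/3 = -9 + (7*k)/3 = -9 + 7*k/3)
-124*(O(3) + 68) = -124*((-9 + (7/3)*3) + 68) = -124*((-9 + 7) + 68) = -124*(-2 + 68) = -124*66 = -8184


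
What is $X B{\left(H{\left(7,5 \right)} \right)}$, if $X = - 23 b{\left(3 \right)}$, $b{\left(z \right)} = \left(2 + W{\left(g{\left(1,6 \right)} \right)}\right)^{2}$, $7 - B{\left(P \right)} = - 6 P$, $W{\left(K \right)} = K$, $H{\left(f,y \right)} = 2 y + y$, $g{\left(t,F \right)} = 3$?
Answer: $-55775$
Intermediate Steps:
$H{\left(f,y \right)} = 3 y$
$B{\left(P \right)} = 7 + 6 P$ ($B{\left(P \right)} = 7 - - 6 P = 7 + 6 P$)
$b{\left(z \right)} = 25$ ($b{\left(z \right)} = \left(2 + 3\right)^{2} = 5^{2} = 25$)
$X = -575$ ($X = \left(-23\right) 25 = -575$)
$X B{\left(H{\left(7,5 \right)} \right)} = - 575 \left(7 + 6 \cdot 3 \cdot 5\right) = - 575 \left(7 + 6 \cdot 15\right) = - 575 \left(7 + 90\right) = \left(-575\right) 97 = -55775$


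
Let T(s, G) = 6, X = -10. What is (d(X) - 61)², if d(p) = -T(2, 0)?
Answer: 4489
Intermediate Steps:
d(p) = -6 (d(p) = -1*6 = -6)
(d(X) - 61)² = (-6 - 61)² = (-67)² = 4489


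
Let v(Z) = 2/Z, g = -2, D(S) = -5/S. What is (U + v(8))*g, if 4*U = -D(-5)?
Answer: 0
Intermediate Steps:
U = -¼ (U = (-(-5)/(-5))/4 = (-(-5)*(-1)/5)/4 = (-1*1)/4 = (¼)*(-1) = -¼ ≈ -0.25000)
(U + v(8))*g = (-¼ + 2/8)*(-2) = (-¼ + 2*(⅛))*(-2) = (-¼ + ¼)*(-2) = 0*(-2) = 0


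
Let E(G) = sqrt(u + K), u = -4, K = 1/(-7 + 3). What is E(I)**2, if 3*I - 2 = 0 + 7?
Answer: -17/4 ≈ -4.2500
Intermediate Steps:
K = -1/4 (K = 1/(-4) = -1/4 ≈ -0.25000)
I = 3 (I = 2/3 + (0 + 7)/3 = 2/3 + (1/3)*7 = 2/3 + 7/3 = 3)
E(G) = I*sqrt(17)/2 (E(G) = sqrt(-4 - 1/4) = sqrt(-17/4) = I*sqrt(17)/2)
E(I)**2 = (I*sqrt(17)/2)**2 = -17/4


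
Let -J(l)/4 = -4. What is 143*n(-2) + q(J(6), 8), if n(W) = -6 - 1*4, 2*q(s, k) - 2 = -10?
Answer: -1434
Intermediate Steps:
J(l) = 16 (J(l) = -4*(-4) = 16)
q(s, k) = -4 (q(s, k) = 1 + (1/2)*(-10) = 1 - 5 = -4)
n(W) = -10 (n(W) = -6 - 4 = -10)
143*n(-2) + q(J(6), 8) = 143*(-10) - 4 = -1430 - 4 = -1434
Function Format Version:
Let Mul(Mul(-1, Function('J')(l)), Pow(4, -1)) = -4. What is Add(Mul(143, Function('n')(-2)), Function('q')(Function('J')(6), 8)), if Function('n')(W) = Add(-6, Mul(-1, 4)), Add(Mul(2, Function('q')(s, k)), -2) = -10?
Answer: -1434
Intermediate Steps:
Function('J')(l) = 16 (Function('J')(l) = Mul(-4, -4) = 16)
Function('q')(s, k) = -4 (Function('q')(s, k) = Add(1, Mul(Rational(1, 2), -10)) = Add(1, -5) = -4)
Function('n')(W) = -10 (Function('n')(W) = Add(-6, -4) = -10)
Add(Mul(143, Function('n')(-2)), Function('q')(Function('J')(6), 8)) = Add(Mul(143, -10), -4) = Add(-1430, -4) = -1434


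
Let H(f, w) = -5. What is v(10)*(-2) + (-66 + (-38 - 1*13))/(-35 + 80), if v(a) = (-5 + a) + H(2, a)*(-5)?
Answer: -313/5 ≈ -62.600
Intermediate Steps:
v(a) = 20 + a (v(a) = (-5 + a) - 5*(-5) = (-5 + a) + 25 = 20 + a)
v(10)*(-2) + (-66 + (-38 - 1*13))/(-35 + 80) = (20 + 10)*(-2) + (-66 + (-38 - 1*13))/(-35 + 80) = 30*(-2) + (-66 + (-38 - 13))/45 = -60 + (-66 - 51)*(1/45) = -60 - 117*1/45 = -60 - 13/5 = -313/5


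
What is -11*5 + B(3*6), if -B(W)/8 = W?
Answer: -199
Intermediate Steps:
B(W) = -8*W
-11*5 + B(3*6) = -11*5 - 24*6 = -55 - 8*18 = -55 - 144 = -199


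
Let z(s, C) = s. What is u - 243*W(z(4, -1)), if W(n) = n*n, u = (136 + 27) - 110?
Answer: -3835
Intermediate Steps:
u = 53 (u = 163 - 110 = 53)
W(n) = n²
u - 243*W(z(4, -1)) = 53 - 243*4² = 53 - 243*16 = 53 - 3888 = -3835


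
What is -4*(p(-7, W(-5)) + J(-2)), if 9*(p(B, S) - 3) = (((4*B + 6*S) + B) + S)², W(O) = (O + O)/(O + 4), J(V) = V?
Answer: -4936/9 ≈ -548.44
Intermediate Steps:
W(O) = 2*O/(4 + O) (W(O) = (2*O)/(4 + O) = 2*O/(4 + O))
p(B, S) = 3 + (5*B + 7*S)²/9 (p(B, S) = 3 + (((4*B + 6*S) + B) + S)²/9 = 3 + ((5*B + 6*S) + S)²/9 = 3 + (5*B + 7*S)²/9)
-4*(p(-7, W(-5)) + J(-2)) = -4*((3 + (5*(-7) + 7*(2*(-5)/(4 - 5)))²/9) - 2) = -4*((3 + (-35 + 7*(2*(-5)/(-1)))²/9) - 2) = -4*((3 + (-35 + 7*(2*(-5)*(-1)))²/9) - 2) = -4*((3 + (-35 + 7*10)²/9) - 2) = -4*((3 + (-35 + 70)²/9) - 2) = -4*((3 + (⅑)*35²) - 2) = -4*((3 + (⅑)*1225) - 2) = -4*((3 + 1225/9) - 2) = -4*(1252/9 - 2) = -4*1234/9 = -4936/9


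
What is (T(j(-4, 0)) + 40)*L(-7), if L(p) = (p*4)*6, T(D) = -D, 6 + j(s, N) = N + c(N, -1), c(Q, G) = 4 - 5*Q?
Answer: -7056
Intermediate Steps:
j(s, N) = -2 - 4*N (j(s, N) = -6 + (N + (4 - 5*N)) = -6 + (4 - 4*N) = -2 - 4*N)
L(p) = 24*p (L(p) = (4*p)*6 = 24*p)
(T(j(-4, 0)) + 40)*L(-7) = (-(-2 - 4*0) + 40)*(24*(-7)) = (-(-2 + 0) + 40)*(-168) = (-1*(-2) + 40)*(-168) = (2 + 40)*(-168) = 42*(-168) = -7056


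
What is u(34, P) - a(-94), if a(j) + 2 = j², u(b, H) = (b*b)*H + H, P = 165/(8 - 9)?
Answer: -199739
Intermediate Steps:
P = -165 (P = 165/(-1) = 165*(-1) = -165)
u(b, H) = H + H*b² (u(b, H) = b²*H + H = H*b² + H = H + H*b²)
a(j) = -2 + j²
u(34, P) - a(-94) = -165*(1 + 34²) - (-2 + (-94)²) = -165*(1 + 1156) - (-2 + 8836) = -165*1157 - 1*8834 = -190905 - 8834 = -199739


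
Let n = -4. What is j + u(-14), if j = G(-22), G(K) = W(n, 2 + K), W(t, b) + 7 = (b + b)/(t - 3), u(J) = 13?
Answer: 82/7 ≈ 11.714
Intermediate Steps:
W(t, b) = -7 + 2*b/(-3 + t) (W(t, b) = -7 + (b + b)/(t - 3) = -7 + (2*b)/(-3 + t) = -7 + 2*b/(-3 + t))
G(K) = -53/7 - 2*K/7 (G(K) = (21 - 7*(-4) + 2*(2 + K))/(-3 - 4) = (21 + 28 + (4 + 2*K))/(-7) = -(53 + 2*K)/7 = -53/7 - 2*K/7)
j = -9/7 (j = -53/7 - 2/7*(-22) = -53/7 + 44/7 = -9/7 ≈ -1.2857)
j + u(-14) = -9/7 + 13 = 82/7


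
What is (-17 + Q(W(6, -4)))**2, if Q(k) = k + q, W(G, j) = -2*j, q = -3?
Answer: 144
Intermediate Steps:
Q(k) = -3 + k (Q(k) = k - 3 = -3 + k)
(-17 + Q(W(6, -4)))**2 = (-17 + (-3 - 2*(-4)))**2 = (-17 + (-3 + 8))**2 = (-17 + 5)**2 = (-12)**2 = 144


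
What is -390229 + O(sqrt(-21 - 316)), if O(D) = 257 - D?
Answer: -389972 - I*sqrt(337) ≈ -3.8997e+5 - 18.358*I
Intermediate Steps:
-390229 + O(sqrt(-21 - 316)) = -390229 + (257 - sqrt(-21 - 316)) = -390229 + (257 - sqrt(-337)) = -390229 + (257 - I*sqrt(337)) = -389972 - I*sqrt(337)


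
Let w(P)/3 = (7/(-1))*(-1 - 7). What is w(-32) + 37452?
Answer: 37620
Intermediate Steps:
w(P) = 168 (w(P) = 3*((7/(-1))*(-1 - 7)) = 3*((7*(-1))*(-8)) = 3*(-7*(-8)) = 3*56 = 168)
w(-32) + 37452 = 168 + 37452 = 37620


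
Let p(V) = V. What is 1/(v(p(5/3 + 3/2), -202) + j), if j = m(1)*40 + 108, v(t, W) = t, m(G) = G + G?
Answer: 6/1147 ≈ 0.0052310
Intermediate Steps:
m(G) = 2*G
j = 188 (j = (2*1)*40 + 108 = 2*40 + 108 = 80 + 108 = 188)
1/(v(p(5/3 + 3/2), -202) + j) = 1/((5/3 + 3/2) + 188) = 1/(19/6 + 188) = 1/(1147/6) = 6/1147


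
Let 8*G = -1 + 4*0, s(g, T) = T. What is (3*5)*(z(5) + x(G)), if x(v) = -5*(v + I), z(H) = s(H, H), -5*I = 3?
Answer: 1035/8 ≈ 129.38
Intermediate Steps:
I = -⅗ (I = -⅕*3 = -⅗ ≈ -0.60000)
z(H) = H
G = -⅛ (G = (-1 + 4*0)/8 = (-1 + 0)/8 = (⅛)*(-1) = -⅛ ≈ -0.12500)
x(v) = 3 - 5*v (x(v) = -5*(v - ⅗) = -5*(-⅗ + v) = 3 - 5*v)
(3*5)*(z(5) + x(G)) = (3*5)*(5 + (3 - 5*(-⅛))) = 15*(5 + (3 + 5/8)) = 15*(5 + 29/8) = 15*(69/8) = 1035/8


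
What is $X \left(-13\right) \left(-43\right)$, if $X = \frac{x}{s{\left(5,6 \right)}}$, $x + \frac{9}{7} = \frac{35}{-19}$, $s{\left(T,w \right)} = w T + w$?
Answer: $- \frac{58136}{1197} \approx -48.568$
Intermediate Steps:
$s{\left(T,w \right)} = w + T w$ ($s{\left(T,w \right)} = T w + w = w + T w$)
$x = - \frac{416}{133}$ ($x = - \frac{9}{7} + \frac{35}{-19} = - \frac{9}{7} + 35 \left(- \frac{1}{19}\right) = - \frac{9}{7} - \frac{35}{19} = - \frac{416}{133} \approx -3.1278$)
$X = - \frac{104}{1197}$ ($X = - \frac{416}{133 \cdot 6 \left(1 + 5\right)} = - \frac{416}{133 \cdot 6 \cdot 6} = - \frac{416}{133 \cdot 36} = \left(- \frac{416}{133}\right) \frac{1}{36} = - \frac{104}{1197} \approx -0.086884$)
$X \left(-13\right) \left(-43\right) = \left(- \frac{104}{1197}\right) \left(-13\right) \left(-43\right) = \frac{1352}{1197} \left(-43\right) = - \frac{58136}{1197}$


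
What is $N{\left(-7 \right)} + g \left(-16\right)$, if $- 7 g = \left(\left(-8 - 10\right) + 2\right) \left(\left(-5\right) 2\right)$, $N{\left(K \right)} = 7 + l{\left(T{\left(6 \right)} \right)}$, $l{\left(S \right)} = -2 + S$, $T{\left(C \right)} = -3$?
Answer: $\frac{2574}{7} \approx 367.71$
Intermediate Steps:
$N{\left(K \right)} = 2$ ($N{\left(K \right)} = 7 - 5 = 2$)
$g = - \frac{160}{7}$ ($g = - \frac{\left(\left(-8 - 10\right) + 2\right) \left(\left(-5\right) 2\right)}{7} = - \frac{\left(-18 + 2\right) \left(-10\right)}{7} = - \frac{\left(-16\right) \left(-10\right)}{7} = \left(- \frac{1}{7}\right) 160 = - \frac{160}{7} \approx -22.857$)
$N{\left(-7 \right)} + g \left(-16\right) = 2 - - \frac{2560}{7} = 2 + \frac{2560}{7} = \frac{2574}{7}$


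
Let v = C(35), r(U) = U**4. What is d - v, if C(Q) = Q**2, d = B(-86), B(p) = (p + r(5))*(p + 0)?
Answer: -47579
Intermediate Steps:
B(p) = p*(625 + p) (B(p) = (p + 5**4)*(p + 0) = (p + 625)*p = (625 + p)*p = p*(625 + p))
d = -46354 (d = -86*(625 - 86) = -86*539 = -46354)
v = 1225 (v = 35**2 = 1225)
d - v = -46354 - 1*1225 = -46354 - 1225 = -47579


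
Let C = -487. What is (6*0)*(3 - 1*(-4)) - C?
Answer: 487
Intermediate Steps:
(6*0)*(3 - 1*(-4)) - C = (6*0)*(3 - 1*(-4)) - 1*(-487) = 0*(3 + 4) + 487 = 0*7 + 487 = 0 + 487 = 487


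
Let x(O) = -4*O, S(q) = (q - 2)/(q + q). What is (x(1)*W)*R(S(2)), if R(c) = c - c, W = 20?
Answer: 0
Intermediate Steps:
S(q) = (-2 + q)/(2*q) (S(q) = (-2 + q)/((2*q)) = (-2 + q)*(1/(2*q)) = (-2 + q)/(2*q))
R(c) = 0
(x(1)*W)*R(S(2)) = (-4*1*20)*0 = -4*20*0 = -80*0 = 0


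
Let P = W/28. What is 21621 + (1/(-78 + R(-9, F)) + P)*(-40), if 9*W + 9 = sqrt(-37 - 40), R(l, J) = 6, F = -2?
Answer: 1362248/63 - 10*I*sqrt(77)/63 ≈ 21623.0 - 1.3929*I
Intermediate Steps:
W = -1 + I*sqrt(77)/9 (W = -1 + sqrt(-37 - 40)/9 = -1 + sqrt(-77)/9 = -1 + (I*sqrt(77))/9 = -1 + I*sqrt(77)/9 ≈ -1.0 + 0.975*I)
P = -1/28 + I*sqrt(77)/252 (P = (-1 + I*sqrt(77)/9)/28 = (-1 + I*sqrt(77)/9)*(1/28) = -1/28 + I*sqrt(77)/252 ≈ -0.035714 + 0.034821*I)
21621 + (1/(-78 + R(-9, F)) + P)*(-40) = 21621 + (1/(-78 + 6) + (-1/28 + I*sqrt(77)/252))*(-40) = 21621 + (1/(-72) + (-1/28 + I*sqrt(77)/252))*(-40) = 21621 + (-1/72 + (-1/28 + I*sqrt(77)/252))*(-40) = 21621 + (-25/504 + I*sqrt(77)/252)*(-40) = 21621 + (125/63 - 10*I*sqrt(77)/63) = 1362248/63 - 10*I*sqrt(77)/63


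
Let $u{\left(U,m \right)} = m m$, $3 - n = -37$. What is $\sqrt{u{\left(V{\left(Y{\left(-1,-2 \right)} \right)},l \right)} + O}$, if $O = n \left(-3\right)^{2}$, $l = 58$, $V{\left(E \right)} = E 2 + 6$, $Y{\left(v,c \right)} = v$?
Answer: $14 \sqrt{19} \approx 61.025$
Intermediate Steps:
$V{\left(E \right)} = 6 + 2 E$ ($V{\left(E \right)} = 2 E + 6 = 6 + 2 E$)
$n = 40$ ($n = 3 - -37 = 3 + 37 = 40$)
$u{\left(U,m \right)} = m^{2}$
$O = 360$ ($O = 40 \left(-3\right)^{2} = 40 \cdot 9 = 360$)
$\sqrt{u{\left(V{\left(Y{\left(-1,-2 \right)} \right)},l \right)} + O} = \sqrt{58^{2} + 360} = \sqrt{3364 + 360} = \sqrt{3724} = 14 \sqrt{19}$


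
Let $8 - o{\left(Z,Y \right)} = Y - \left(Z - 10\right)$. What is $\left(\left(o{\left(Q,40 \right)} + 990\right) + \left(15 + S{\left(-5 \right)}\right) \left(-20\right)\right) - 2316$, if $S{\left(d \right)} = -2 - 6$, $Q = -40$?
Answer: $-1548$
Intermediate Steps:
$S{\left(d \right)} = -8$ ($S{\left(d \right)} = -2 - 6 = -8$)
$o{\left(Z,Y \right)} = -2 + Z - Y$ ($o{\left(Z,Y \right)} = 8 - \left(Y - \left(Z - 10\right)\right) = 8 - \left(Y - \left(-10 + Z\right)\right) = 8 - \left(10 + Y - Z\right) = -2 + Z - Y$)
$\left(\left(o{\left(Q,40 \right)} + 990\right) + \left(15 + S{\left(-5 \right)}\right) \left(-20\right)\right) - 2316 = \left(\left(\left(-2 - 40 - 40\right) + 990\right) + \left(15 - 8\right) \left(-20\right)\right) - 2316 = \left(\left(\left(-2 - 40 - 40\right) + 990\right) + 7 \left(-20\right)\right) - 2316 = \left(\left(-82 + 990\right) - 140\right) - 2316 = \left(908 - 140\right) - 2316 = 768 - 2316 = -1548$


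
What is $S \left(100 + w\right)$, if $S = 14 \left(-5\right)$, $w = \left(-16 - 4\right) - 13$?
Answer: $-4690$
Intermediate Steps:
$w = -33$ ($w = -20 - 13 = -33$)
$S = -70$
$S \left(100 + w\right) = - 70 \left(100 - 33\right) = \left(-70\right) 67 = -4690$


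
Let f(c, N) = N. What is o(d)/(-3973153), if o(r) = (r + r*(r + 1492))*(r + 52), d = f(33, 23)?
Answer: -2615100/3973153 ≈ -0.65819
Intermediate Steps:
d = 23
o(r) = (52 + r)*(r + r*(1492 + r)) (o(r) = (r + r*(1492 + r))*(52 + r) = (52 + r)*(r + r*(1492 + r)))
o(d)/(-3973153) = (23*(77636 + 23² + 1545*23))/(-3973153) = (23*(77636 + 529 + 35535))*(-1/3973153) = (23*113700)*(-1/3973153) = 2615100*(-1/3973153) = -2615100/3973153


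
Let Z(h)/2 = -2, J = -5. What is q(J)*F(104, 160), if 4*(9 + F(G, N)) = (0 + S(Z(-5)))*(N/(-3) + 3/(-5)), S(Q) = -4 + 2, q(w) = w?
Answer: -539/6 ≈ -89.833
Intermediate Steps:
Z(h) = -4 (Z(h) = 2*(-2) = -4)
S(Q) = -2
F(G, N) = -87/10 + N/6 (F(G, N) = -9 + ((0 - 2)*(N/(-3) + 3/(-5)))/4 = -9 + (-2*(N*(-⅓) + 3*(-⅕)))/4 = -9 + (-2*(-N/3 - ⅗))/4 = -9 + (-2*(-⅗ - N/3))/4 = -9 + (6/5 + 2*N/3)/4 = -9 + (3/10 + N/6) = -87/10 + N/6)
q(J)*F(104, 160) = -5*(-87/10 + (⅙)*160) = -5*(-87/10 + 80/3) = -5*539/30 = -539/6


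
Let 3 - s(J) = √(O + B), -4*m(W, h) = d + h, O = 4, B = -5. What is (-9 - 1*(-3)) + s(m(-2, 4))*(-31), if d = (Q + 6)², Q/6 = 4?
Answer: -99 + 31*I ≈ -99.0 + 31.0*I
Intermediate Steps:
Q = 24 (Q = 6*4 = 24)
d = 900 (d = (24 + 6)² = 30² = 900)
m(W, h) = -225 - h/4 (m(W, h) = -(900 + h)/4 = -225 - h/4)
s(J) = 3 - I (s(J) = 3 - √(4 - 5) = 3 - √(-1) = 3 - I)
(-9 - 1*(-3)) + s(m(-2, 4))*(-31) = (-9 - 1*(-3)) + (3 - I)*(-31) = (-9 + 3) + (-93 + 31*I) = -6 + (-93 + 31*I) = -99 + 31*I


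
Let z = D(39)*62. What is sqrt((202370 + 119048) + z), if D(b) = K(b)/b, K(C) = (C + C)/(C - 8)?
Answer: sqrt(321422) ≈ 566.94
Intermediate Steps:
K(C) = 2*C/(-8 + C) (K(C) = (2*C)/(-8 + C) = 2*C/(-8 + C))
D(b) = 2/(-8 + b) (D(b) = (2*b/(-8 + b))/b = 2/(-8 + b))
z = 4 (z = (2/(-8 + 39))*62 = (2/31)*62 = 4)
sqrt((202370 + 119048) + z) = sqrt((202370 + 119048) + 4) = sqrt(321418 + 4) = sqrt(321422)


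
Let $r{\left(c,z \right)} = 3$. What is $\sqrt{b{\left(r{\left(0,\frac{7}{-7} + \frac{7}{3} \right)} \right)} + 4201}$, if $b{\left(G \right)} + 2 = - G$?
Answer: $2 \sqrt{1049} \approx 64.776$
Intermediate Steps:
$b{\left(G \right)} = -2 - G$
$\sqrt{b{\left(r{\left(0,\frac{7}{-7} + \frac{7}{3} \right)} \right)} + 4201} = \sqrt{\left(-2 - 3\right) + 4201} = \sqrt{-5 + 4201} = \sqrt{4196} = 2 \sqrt{1049}$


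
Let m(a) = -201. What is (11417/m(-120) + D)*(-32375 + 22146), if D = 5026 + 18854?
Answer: -48981188027/201 ≈ -2.4369e+8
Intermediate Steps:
D = 23880
(11417/m(-120) + D)*(-32375 + 22146) = (11417/(-201) + 23880)*(-32375 + 22146) = (11417*(-1/201) + 23880)*(-10229) = (-11417/201 + 23880)*(-10229) = (4788463/201)*(-10229) = -48981188027/201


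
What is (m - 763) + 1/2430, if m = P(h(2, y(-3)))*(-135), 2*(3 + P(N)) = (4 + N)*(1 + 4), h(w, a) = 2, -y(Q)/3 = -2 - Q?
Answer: -5790689/2430 ≈ -2383.0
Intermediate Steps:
y(Q) = 6 + 3*Q (y(Q) = -3*(-2 - Q) = 6 + 3*Q)
P(N) = 7 + 5*N/2 (P(N) = -3 + ((4 + N)*(1 + 4))/2 = -3 + ((4 + N)*5)/2 = -3 + (20 + 5*N)/2 = -3 + (10 + 5*N/2) = 7 + 5*N/2)
m = -1620 (m = (7 + (5/2)*2)*(-135) = (7 + 5)*(-135) = 12*(-135) = -1620)
(m - 763) + 1/2430 = (-1620 - 763) + 1/2430 = -2383 + 1/2430 = -5790689/2430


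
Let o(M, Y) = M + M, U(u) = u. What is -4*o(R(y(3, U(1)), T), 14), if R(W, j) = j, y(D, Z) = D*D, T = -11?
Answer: 88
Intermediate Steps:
y(D, Z) = D²
o(M, Y) = 2*M
-4*o(R(y(3, U(1)), T), 14) = -8*(-11) = -4*(-22) = 88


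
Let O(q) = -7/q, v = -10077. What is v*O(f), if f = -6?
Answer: -23513/2 ≈ -11757.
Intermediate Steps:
v*O(f) = -(-70539)/(-6) = -(-70539)*(-1)/6 = -10077*7/6 = -23513/2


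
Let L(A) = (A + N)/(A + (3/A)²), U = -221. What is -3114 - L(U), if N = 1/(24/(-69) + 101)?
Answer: -19459223571548/6246941845 ≈ -3115.0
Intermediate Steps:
N = 23/2315 (N = 1/(24*(-1/69) + 101) = 1/(-8/23 + 101) = 1/(2315/23) = 23/2315 ≈ 0.0099352)
L(A) = (23/2315 + A)/(A + 9/A²) (L(A) = (A + 23/2315)/(A + (3/A)²) = (23/2315 + A)/(A + 9/A²))
-3114 - L(U) = -3114 - (-221)²*(23/2315 - 221)/(9 + (-221)³) = -3114 - 48841*(-511592)/((9 - 10793861)*2315) = -3114 - 48841*(-511592)/((-10793852)*2315) = -3114 - 48841*(-1)*(-511592)/(10793852*2315) = -3114 - 1*6246666218/6246941845 = -3114 - 6246666218/6246941845 = -19459223571548/6246941845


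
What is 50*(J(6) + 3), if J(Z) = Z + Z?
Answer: 750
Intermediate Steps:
J(Z) = 2*Z
50*(J(6) + 3) = 50*(2*6 + 3) = 50*(12 + 3) = 50*15 = 750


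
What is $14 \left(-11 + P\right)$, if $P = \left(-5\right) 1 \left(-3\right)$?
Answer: $56$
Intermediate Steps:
$P = 15$ ($P = \left(-5\right) \left(-3\right) = 15$)
$14 \left(-11 + P\right) = 14 \left(-11 + 15\right) = 14 \cdot 4 = 56$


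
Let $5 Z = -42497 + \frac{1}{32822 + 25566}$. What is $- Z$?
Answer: $\frac{496262967}{58388} \approx 8499.4$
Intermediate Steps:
$Z = - \frac{496262967}{58388}$ ($Z = \frac{-42497 + \frac{1}{32822 + 25566}}{5} = \frac{-42497 + \frac{1}{58388}}{5} = \frac{1}{5} \left(- \frac{2481314835}{58388}\right) = - \frac{496262967}{58388} \approx -8499.4$)
$- Z = \left(-1\right) \left(- \frac{496262967}{58388}\right) = \frac{496262967}{58388}$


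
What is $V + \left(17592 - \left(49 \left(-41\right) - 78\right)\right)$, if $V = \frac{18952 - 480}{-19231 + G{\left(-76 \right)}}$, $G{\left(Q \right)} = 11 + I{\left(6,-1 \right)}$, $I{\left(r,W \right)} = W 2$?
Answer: $\frac{189125633}{9611} \approx 19678.0$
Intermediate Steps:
$I{\left(r,W \right)} = 2 W$
$G{\left(Q \right)} = 9$ ($G{\left(Q \right)} = 11 + 2 \left(-1\right) = 11 - 2 = 9$)
$V = - \frac{9236}{9611}$ ($V = \frac{18952 - 480}{-19231 + 9} = \frac{18472}{-19222} = 18472 \left(- \frac{1}{19222}\right) = - \frac{9236}{9611} \approx -0.96098$)
$V + \left(17592 - \left(49 \left(-41\right) - 78\right)\right) = - \frac{9236}{9611} + \left(17592 - \left(49 \left(-41\right) - 78\right)\right) = - \frac{9236}{9611} + \left(17592 - \left(-2009 - 78\right)\right) = - \frac{9236}{9611} + \left(17592 - -2087\right) = - \frac{9236}{9611} + \left(17592 + 2087\right) = - \frac{9236}{9611} + 19679 = \frac{189125633}{9611}$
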